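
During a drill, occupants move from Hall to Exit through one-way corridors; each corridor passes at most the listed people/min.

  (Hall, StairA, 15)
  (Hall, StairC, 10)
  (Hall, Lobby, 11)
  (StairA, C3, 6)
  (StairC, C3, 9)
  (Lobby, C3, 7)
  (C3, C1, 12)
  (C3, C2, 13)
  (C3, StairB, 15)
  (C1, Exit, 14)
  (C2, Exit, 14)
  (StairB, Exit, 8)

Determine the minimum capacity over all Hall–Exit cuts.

Augment Hall→StairA→C3→C1→Exit: bottleneck 6, flow now 6.
Augment Hall→StairC→C3→C1→Exit: bottleneck 6, flow now 12.
Augment Hall→StairC→C3→C2→Exit: bottleneck 3, flow now 15.
Augment Hall→Lobby→C3→C2→Exit: bottleneck 7, flow now 22.
No augmenting path remains; maximum flow = 22.
By max-flow min-cut, the minimum cut capacity equals the max flow.
In the residual graph, reachable from Hall: {Hall, StairA, StairC, Lobby}.
Min-cut edges: StairA→C3 (6), StairC→C3 (9), Lobby→C3 (7); capacity 6 + 9 + 7 = 22.

22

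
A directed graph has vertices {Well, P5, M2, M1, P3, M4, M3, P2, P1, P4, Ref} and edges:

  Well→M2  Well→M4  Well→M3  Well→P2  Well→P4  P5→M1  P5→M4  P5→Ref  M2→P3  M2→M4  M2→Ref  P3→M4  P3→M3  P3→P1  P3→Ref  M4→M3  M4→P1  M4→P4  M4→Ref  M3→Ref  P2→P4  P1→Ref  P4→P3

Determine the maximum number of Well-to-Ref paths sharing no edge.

4

Assign every edge capacity 1; by Menger, the answer equals the max flow.
Path Well→M2→Ref (+1); total 1.
Path Well→M4→Ref (+1); total 2.
Path Well→M3→Ref (+1); total 3.
Path Well→P4→P3→Ref (+1); total 4.
No residual Well→Ref path; max flow = 4.
Certifying cut of size 4: {P4→P3, Well→M2, Well→M3, Well→M4}.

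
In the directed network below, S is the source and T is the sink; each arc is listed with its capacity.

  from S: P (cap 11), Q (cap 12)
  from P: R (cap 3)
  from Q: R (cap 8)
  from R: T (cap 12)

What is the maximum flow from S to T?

11

Augment S→P→R→T: bottleneck 3, flow now 3.
Augment S→Q→R→T: bottleneck 8, flow now 11.
No augmenting path remains; maximum flow = 11.
In the residual graph, reachable from S: {S, P, Q}.
Min-cut edges: P→R (3), Q→R (8); capacity 3 + 8 = 11.
This cut is saturated, so no flow can exceed 11.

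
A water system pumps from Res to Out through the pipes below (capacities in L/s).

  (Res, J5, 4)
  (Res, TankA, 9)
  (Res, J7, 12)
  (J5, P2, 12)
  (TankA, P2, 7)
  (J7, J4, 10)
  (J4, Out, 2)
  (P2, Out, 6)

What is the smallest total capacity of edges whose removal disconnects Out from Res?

8

Augment Res→J5→P2→Out: bottleneck 4, flow now 4.
Augment Res→TankA→P2→Out: bottleneck 2, flow now 6.
Augment Res→J7→J4→Out: bottleneck 2, flow now 8.
No augmenting path remains; maximum flow = 8.
By max-flow min-cut, the minimum cut capacity equals the max flow.
In the residual graph, reachable from Res: {Res, J5, TankA, J7, J4, P2}.
Min-cut edges: J4→Out (2), P2→Out (6); capacity 2 + 6 = 8.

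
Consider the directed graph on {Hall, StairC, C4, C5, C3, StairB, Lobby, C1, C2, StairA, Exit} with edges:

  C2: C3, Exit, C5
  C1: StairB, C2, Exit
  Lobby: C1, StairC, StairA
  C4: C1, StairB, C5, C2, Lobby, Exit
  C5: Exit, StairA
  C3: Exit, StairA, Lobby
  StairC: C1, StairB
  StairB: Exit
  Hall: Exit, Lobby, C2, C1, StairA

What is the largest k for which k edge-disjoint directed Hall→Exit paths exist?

Assign every edge capacity 1; by Menger, the answer equals the max flow.
Path Hall→Exit (+1); total 1.
Path Hall→C1→Exit (+1); total 2.
Path Hall→C2→Exit (+1); total 3.
Path Hall→Lobby→StairC→StairB→Exit (+1); total 4.
No residual Hall→Exit path; max flow = 4.
Certifying cut of size 4: {Hall→C1, Hall→C2, Hall→Exit, Hall→Lobby}.

4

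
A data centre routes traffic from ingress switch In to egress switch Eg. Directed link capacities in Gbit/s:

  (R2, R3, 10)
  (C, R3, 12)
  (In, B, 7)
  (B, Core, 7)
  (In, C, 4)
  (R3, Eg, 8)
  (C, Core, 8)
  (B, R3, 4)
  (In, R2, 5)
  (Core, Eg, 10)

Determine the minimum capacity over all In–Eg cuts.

Augment In→B→Core→Eg: bottleneck 7, flow now 7.
Augment In→R2→R3→Eg: bottleneck 5, flow now 12.
Augment In→C→Core→Eg: bottleneck 3, flow now 15.
Augment In→C→R3→Eg: bottleneck 1, flow now 16.
No augmenting path remains; maximum flow = 16.
By max-flow min-cut, the minimum cut capacity equals the max flow.
In the residual graph, reachable from In: {In}.
Min-cut edges: In→B (7), In→R2 (5), In→C (4); capacity 7 + 5 + 4 = 16.

16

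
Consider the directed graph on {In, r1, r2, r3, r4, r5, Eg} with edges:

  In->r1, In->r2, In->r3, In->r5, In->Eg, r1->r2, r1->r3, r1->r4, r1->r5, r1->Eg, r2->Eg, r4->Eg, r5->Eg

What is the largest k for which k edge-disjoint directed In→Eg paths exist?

Assign every edge capacity 1; by Menger, the answer equals the max flow.
Path In→Eg (+1); total 1.
Path In→r1→Eg (+1); total 2.
Path In→r2→Eg (+1); total 3.
Path In→r5→Eg (+1); total 4.
No residual In→Eg path; max flow = 4.
Certifying cut of size 4: {In→Eg, In→r1, In→r2, In→r5}.

4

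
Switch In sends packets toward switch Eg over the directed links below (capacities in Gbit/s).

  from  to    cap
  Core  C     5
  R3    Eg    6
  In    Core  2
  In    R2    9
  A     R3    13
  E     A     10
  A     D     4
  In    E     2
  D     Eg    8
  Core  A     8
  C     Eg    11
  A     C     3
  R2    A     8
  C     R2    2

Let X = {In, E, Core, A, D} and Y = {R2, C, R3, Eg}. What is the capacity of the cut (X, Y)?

38

Edges leaving {In, E, Core, A, D}: In→R2 (9), Core→C (5), A→C (3), A→R3 (13), D→Eg (8).
Cut capacity = 9 + 5 + 3 + 13 + 8 = 38.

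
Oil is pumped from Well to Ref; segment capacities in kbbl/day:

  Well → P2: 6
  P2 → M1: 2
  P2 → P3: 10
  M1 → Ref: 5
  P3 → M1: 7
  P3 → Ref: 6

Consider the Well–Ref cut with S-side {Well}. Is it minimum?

Given cut capacity: 6 = 6.
Augment Well→P2→M1→Ref: bottleneck 2, flow now 2.
Augment Well→P2→P3→Ref: bottleneck 4, flow now 6.
No augmenting path remains; maximum flow = 6.
Cut capacity 6 equals the max flow, so it is a minimum cut.

Yes — it is a minimum cut (capacity 6).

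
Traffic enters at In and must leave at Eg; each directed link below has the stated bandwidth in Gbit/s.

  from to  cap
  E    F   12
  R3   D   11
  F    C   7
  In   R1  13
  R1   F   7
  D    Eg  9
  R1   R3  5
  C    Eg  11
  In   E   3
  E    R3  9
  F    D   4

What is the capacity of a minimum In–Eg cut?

15

Augment In→E→R3→D→Eg: bottleneck 3, flow now 3.
Augment In→R1→R3→D→Eg: bottleneck 5, flow now 8.
Augment In→R1→F→D→Eg: bottleneck 1, flow now 9.
Augment In→R1→F→C→Eg: bottleneck 6, flow now 15.
No augmenting path remains; maximum flow = 15.
By max-flow min-cut, the minimum cut capacity equals the max flow.
In the residual graph, reachable from In: {In, R1}.
Min-cut edges: In→E (3), R1→R3 (5), R1→F (7); capacity 3 + 5 + 7 = 15.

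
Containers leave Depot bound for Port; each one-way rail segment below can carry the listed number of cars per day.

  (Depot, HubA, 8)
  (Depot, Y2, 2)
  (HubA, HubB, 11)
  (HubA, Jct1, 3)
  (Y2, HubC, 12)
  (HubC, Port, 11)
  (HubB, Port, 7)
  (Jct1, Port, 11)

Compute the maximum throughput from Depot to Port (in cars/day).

Augment Depot→HubA→HubB→Port: bottleneck 7, flow now 7.
Augment Depot→HubA→Jct1→Port: bottleneck 1, flow now 8.
Augment Depot→Y2→HubC→Port: bottleneck 2, flow now 10.
No augmenting path remains; maximum flow = 10.
In the residual graph, reachable from Depot: {Depot}.
Min-cut edges: Depot→HubA (8), Depot→Y2 (2); capacity 8 + 2 = 10.
This cut is saturated, so no flow can exceed 10.

10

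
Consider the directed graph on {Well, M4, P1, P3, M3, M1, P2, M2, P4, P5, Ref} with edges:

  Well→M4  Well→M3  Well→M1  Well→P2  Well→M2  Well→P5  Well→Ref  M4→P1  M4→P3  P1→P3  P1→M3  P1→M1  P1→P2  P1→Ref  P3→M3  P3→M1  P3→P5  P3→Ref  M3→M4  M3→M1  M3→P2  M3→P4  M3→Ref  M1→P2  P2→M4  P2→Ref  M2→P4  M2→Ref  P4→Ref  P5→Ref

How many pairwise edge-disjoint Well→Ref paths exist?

Assign every edge capacity 1; by Menger, the answer equals the max flow.
Path Well→Ref (+1); total 1.
Path Well→M3→Ref (+1); total 2.
Path Well→P2→Ref (+1); total 3.
Path Well→M2→Ref (+1); total 4.
Path Well→P5→Ref (+1); total 5.
Path Well→M4→P1→Ref (+1); total 6.
Path Well→M1→P2→M4→P3→Ref (+1); total 7.
No residual Well→Ref path; max flow = 7.
Certifying cut of size 7: {Well→M1, Well→M2, Well→M3, Well→M4, Well→P2, Well→P5, Well→Ref}.

7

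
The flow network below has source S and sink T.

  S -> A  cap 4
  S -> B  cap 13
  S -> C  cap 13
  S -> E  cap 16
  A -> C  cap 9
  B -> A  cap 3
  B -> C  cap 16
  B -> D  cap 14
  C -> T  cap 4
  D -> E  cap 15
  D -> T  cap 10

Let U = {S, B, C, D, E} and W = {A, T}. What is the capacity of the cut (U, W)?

Edges leaving {S, B, C, D, E}: S→A (4), B→A (3), C→T (4), D→T (10).
Cut capacity = 4 + 3 + 4 + 10 = 21.

21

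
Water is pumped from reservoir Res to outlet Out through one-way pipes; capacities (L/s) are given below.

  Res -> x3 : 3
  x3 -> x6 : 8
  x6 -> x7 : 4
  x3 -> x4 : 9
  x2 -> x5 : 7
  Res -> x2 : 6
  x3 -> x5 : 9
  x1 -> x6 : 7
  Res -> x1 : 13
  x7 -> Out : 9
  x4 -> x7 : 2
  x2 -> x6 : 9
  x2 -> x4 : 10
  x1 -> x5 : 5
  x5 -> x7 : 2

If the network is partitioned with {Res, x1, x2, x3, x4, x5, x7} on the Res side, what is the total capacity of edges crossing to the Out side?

Edges leaving {Res, x1, x2, x3, x4, x5, x7}: x1→x6 (7), x2→x6 (9), x3→x6 (8), x7→Out (9).
Cut capacity = 7 + 9 + 8 + 9 = 33.

33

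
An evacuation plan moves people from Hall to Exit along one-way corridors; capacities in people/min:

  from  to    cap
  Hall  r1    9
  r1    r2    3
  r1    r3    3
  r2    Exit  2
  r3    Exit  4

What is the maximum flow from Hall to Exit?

Augment Hall→r1→r2→Exit: bottleneck 2, flow now 2.
Augment Hall→r1→r3→Exit: bottleneck 3, flow now 5.
No augmenting path remains; maximum flow = 5.
In the residual graph, reachable from Hall: {Hall, r1, r2}.
Min-cut edges: r1→r3 (3), r2→Exit (2); capacity 3 + 2 = 5.
This cut is saturated, so no flow can exceed 5.

5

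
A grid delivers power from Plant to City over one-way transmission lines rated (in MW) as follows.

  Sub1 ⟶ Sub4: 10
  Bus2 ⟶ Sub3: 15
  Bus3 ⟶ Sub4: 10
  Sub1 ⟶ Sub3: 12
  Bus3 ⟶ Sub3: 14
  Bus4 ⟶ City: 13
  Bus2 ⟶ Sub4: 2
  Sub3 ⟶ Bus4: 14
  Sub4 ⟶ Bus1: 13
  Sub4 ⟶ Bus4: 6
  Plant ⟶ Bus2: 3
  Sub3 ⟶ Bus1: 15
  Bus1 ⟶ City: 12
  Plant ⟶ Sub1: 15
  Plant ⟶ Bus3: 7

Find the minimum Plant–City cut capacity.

25

Augment Plant→Bus2→Sub4→Bus1→City: bottleneck 2, flow now 2.
Augment Plant→Bus2→Sub3→Bus1→City: bottleneck 1, flow now 3.
Augment Plant→Bus3→Sub4→Bus1→City: bottleneck 7, flow now 10.
Augment Plant→Sub1→Sub4→Bus1→City: bottleneck 2, flow now 12.
Augment Plant→Sub1→Sub4→Bus4→City: bottleneck 6, flow now 18.
Augment Plant→Sub1→Sub3→Bus4→City: bottleneck 7, flow now 25.
No augmenting path remains; maximum flow = 25.
By max-flow min-cut, the minimum cut capacity equals the max flow.
In the residual graph, reachable from Plant: {Plant}.
Min-cut edges: Plant→Bus2 (3), Plant→Bus3 (7), Plant→Sub1 (15); capacity 3 + 7 + 15 = 25.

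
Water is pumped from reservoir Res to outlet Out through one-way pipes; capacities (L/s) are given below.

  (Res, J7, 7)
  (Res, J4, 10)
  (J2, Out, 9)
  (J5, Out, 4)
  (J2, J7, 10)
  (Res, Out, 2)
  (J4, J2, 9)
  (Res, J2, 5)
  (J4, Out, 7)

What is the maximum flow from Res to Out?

Augment Res→Out: bottleneck 2, flow now 2.
Augment Res→J4→Out: bottleneck 7, flow now 9.
Augment Res→J2→Out: bottleneck 5, flow now 14.
Augment Res→J4→J2→Out: bottleneck 3, flow now 17.
No augmenting path remains; maximum flow = 17.
In the residual graph, reachable from Res: {Res, J7}.
Min-cut edges: Res→J4 (10), Res→J2 (5), Res→Out (2); capacity 10 + 5 + 2 = 17.
This cut is saturated, so no flow can exceed 17.

17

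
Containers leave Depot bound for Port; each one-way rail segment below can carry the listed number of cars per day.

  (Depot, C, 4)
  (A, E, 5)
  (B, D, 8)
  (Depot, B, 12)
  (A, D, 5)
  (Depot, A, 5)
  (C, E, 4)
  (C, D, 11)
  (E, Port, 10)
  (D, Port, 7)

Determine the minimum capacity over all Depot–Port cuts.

16

Augment Depot→A→D→Port: bottleneck 5, flow now 5.
Augment Depot→B→D→Port: bottleneck 2, flow now 7.
Augment Depot→C→E→Port: bottleneck 4, flow now 11.
Augment Depot→B→D→A→E→Port: bottleneck 5, flow now 16. (uses reverse residual edge)
No augmenting path remains; maximum flow = 16.
By max-flow min-cut, the minimum cut capacity equals the max flow.
In the residual graph, reachable from Depot: {Depot, B, D}.
Min-cut edges: Depot→A (5), Depot→C (4), D→Port (7); capacity 5 + 4 + 7 = 16.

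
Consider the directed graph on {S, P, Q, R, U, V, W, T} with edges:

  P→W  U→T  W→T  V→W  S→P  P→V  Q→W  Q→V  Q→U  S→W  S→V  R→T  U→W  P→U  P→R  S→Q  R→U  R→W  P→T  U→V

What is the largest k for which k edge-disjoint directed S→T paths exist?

3

Assign every edge capacity 1; by Menger, the answer equals the max flow.
Path S→P→T (+1); total 1.
Path S→W→T (+1); total 2.
Path S→Q→U→T (+1); total 3.
No residual S→T path; max flow = 3.
Certifying cut of size 3: {S→P, S→Q, W→T}.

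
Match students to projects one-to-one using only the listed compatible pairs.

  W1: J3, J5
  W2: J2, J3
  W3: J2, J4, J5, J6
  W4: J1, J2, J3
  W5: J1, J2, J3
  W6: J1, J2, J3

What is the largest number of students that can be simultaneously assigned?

Unit-capacity flow: source→left, listed edges, right→sink; max matching = max flow.
Augmenting path W1→J3 (+1); matched 1.
Augmenting path W2→J2 (+1); matched 2.
Augmenting path W3→J4 (+1); matched 3.
Augmenting path W4→J1 (+1); matched 4.
Augmenting path W5→J3→W1→J5 (+1); matched 5.
No augmenting path remains; maximum matching = 5.
König certificate: {W1, W3, J1, J2, J3} is a vertex cover of size 5 (every listed pair touches it), so no matching can be larger.

5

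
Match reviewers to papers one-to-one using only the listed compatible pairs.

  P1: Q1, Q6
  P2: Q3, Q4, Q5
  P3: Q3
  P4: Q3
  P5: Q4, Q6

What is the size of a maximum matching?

Unit-capacity flow: source→left, listed edges, right→sink; max matching = max flow.
Augmenting path P1→Q1 (+1); matched 1.
Augmenting path P2→Q3 (+1); matched 2.
Augmenting path P5→Q4 (+1); matched 3.
Augmenting path P3→Q3→P2→Q5 (+1); matched 4.
No augmenting path remains; maximum matching = 4.
König certificate: {P1, P2, P5, Q3} is a vertex cover of size 4 (every listed pair touches it), so no matching can be larger.

4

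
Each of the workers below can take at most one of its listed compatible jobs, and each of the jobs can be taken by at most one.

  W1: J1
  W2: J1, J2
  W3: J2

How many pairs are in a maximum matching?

Unit-capacity flow: source→left, listed edges, right→sink; max matching = max flow.
Augmenting path W1→J1 (+1); matched 1.
Augmenting path W2→J2 (+1); matched 2.
No augmenting path remains; maximum matching = 2.
König certificate: {J1, J2} is a vertex cover of size 2 (every listed pair touches it), so no matching can be larger.

2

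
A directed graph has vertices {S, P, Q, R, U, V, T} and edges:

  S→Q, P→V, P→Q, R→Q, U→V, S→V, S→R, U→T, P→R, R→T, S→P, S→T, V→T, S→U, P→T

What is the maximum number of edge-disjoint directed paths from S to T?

5

Assign every edge capacity 1; by Menger, the answer equals the max flow.
Path S→T (+1); total 1.
Path S→P→T (+1); total 2.
Path S→R→T (+1); total 3.
Path S→U→T (+1); total 4.
Path S→V→T (+1); total 5.
No residual S→T path; max flow = 5.
Certifying cut of size 5: {S→P, S→R, S→T, S→U, S→V}.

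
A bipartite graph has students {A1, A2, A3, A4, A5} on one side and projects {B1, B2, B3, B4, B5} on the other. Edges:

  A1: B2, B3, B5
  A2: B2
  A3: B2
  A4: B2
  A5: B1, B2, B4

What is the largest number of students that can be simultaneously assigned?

3

Unit-capacity flow: source→left, listed edges, right→sink; max matching = max flow.
Augmenting path A1→B2 (+1); matched 1.
Augmenting path A5→B1 (+1); matched 2.
Augmenting path A2→B2→A1→B3 (+1); matched 3.
No augmenting path remains; maximum matching = 3.
König certificate: {A1, A5, B2} is a vertex cover of size 3 (every listed pair touches it), so no matching can be larger.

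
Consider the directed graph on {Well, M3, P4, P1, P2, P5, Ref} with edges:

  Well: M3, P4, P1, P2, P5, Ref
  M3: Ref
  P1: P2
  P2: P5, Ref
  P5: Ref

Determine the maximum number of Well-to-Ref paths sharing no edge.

4

Assign every edge capacity 1; by Menger, the answer equals the max flow.
Path Well→Ref (+1); total 1.
Path Well→M3→Ref (+1); total 2.
Path Well→P2→Ref (+1); total 3.
Path Well→P5→Ref (+1); total 4.
No residual Well→Ref path; max flow = 4.
Certifying cut of size 4: {P2→Ref, P5→Ref, Well→M3, Well→Ref}.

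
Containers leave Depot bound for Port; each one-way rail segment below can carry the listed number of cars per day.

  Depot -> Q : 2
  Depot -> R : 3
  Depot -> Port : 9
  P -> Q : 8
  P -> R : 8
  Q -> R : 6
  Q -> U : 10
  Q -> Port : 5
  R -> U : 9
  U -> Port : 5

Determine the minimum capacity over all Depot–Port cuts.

14

Augment Depot→Port: bottleneck 9, flow now 9.
Augment Depot→Q→Port: bottleneck 2, flow now 11.
Augment Depot→R→U→Port: bottleneck 3, flow now 14.
No augmenting path remains; maximum flow = 14.
By max-flow min-cut, the minimum cut capacity equals the max flow.
In the residual graph, reachable from Depot: {Depot}.
Min-cut edges: Depot→Q (2), Depot→R (3), Depot→Port (9); capacity 2 + 3 + 9 = 14.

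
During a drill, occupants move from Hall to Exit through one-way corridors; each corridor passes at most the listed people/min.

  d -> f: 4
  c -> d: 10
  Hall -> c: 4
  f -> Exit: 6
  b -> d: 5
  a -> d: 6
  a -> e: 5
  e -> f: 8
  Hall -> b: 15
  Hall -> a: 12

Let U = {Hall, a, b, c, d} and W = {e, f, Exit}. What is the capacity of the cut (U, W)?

9

Edges leaving {Hall, a, b, c, d}: a→e (5), d→f (4).
Cut capacity = 5 + 4 = 9.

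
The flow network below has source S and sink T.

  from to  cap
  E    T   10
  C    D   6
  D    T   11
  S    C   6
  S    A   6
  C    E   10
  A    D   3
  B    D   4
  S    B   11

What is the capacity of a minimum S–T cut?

Augment S→A→D→T: bottleneck 3, flow now 3.
Augment S→B→D→T: bottleneck 4, flow now 7.
Augment S→C→D→T: bottleneck 4, flow now 11.
Augment S→C→E→T: bottleneck 2, flow now 13.
No augmenting path remains; maximum flow = 13.
By max-flow min-cut, the minimum cut capacity equals the max flow.
In the residual graph, reachable from S: {S, A, B}.
Min-cut edges: S→C (6), A→D (3), B→D (4); capacity 6 + 3 + 4 = 13.

13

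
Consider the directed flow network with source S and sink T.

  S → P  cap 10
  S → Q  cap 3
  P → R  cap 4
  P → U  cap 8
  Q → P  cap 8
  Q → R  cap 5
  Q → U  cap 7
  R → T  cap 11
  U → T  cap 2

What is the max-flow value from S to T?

Augment S→P→R→T: bottleneck 4, flow now 4.
Augment S→P→U→T: bottleneck 2, flow now 6.
Augment S→Q→R→T: bottleneck 3, flow now 9.
No augmenting path remains; maximum flow = 9.
In the residual graph, reachable from S: {S, P, U}.
Min-cut edges: S→Q (3), P→R (4), U→T (2); capacity 3 + 4 + 2 = 9.
This cut is saturated, so no flow can exceed 9.

9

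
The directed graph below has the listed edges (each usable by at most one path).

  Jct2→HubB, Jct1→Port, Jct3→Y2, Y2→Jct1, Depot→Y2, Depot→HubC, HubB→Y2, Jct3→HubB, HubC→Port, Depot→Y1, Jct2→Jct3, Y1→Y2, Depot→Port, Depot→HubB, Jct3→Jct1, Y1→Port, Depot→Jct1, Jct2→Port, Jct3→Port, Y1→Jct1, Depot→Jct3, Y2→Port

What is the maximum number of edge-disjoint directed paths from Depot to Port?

6

Assign every edge capacity 1; by Menger, the answer equals the max flow.
Path Depot→Port (+1); total 1.
Path Depot→Y1→Port (+1); total 2.
Path Depot→HubC→Port (+1); total 3.
Path Depot→Jct3→Port (+1); total 4.
Path Depot→Y2→Port (+1); total 5.
Path Depot→Jct1→Port (+1); total 6.
No residual Depot→Port path; max flow = 6.
Certifying cut of size 6: {Depot→HubC, Depot→Jct3, Depot→Port, Depot→Y1, Jct1→Port, Y2→Port}.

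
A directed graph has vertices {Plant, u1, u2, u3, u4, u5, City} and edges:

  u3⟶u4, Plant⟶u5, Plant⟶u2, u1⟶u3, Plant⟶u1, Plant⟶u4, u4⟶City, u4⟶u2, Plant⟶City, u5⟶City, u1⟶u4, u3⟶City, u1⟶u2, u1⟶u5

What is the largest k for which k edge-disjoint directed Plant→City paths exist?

4

Assign every edge capacity 1; by Menger, the answer equals the max flow.
Path Plant→City (+1); total 1.
Path Plant→u4→City (+1); total 2.
Path Plant→u5→City (+1); total 3.
Path Plant→u1→u3→City (+1); total 4.
No residual Plant→City path; max flow = 4.
Certifying cut of size 4: {Plant→City, Plant→u1, Plant→u4, Plant→u5}.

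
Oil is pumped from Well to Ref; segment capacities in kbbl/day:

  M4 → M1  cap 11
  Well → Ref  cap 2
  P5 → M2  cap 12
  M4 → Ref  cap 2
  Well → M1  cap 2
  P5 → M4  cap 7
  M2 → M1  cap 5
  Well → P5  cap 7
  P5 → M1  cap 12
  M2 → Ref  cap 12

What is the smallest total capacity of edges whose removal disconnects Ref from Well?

Augment Well→Ref: bottleneck 2, flow now 2.
Augment Well→P5→M4→Ref: bottleneck 2, flow now 4.
Augment Well→P5→M2→Ref: bottleneck 5, flow now 9.
No augmenting path remains; maximum flow = 9.
By max-flow min-cut, the minimum cut capacity equals the max flow.
In the residual graph, reachable from Well: {Well, M1}.
Min-cut edges: Well→P5 (7), Well→Ref (2); capacity 7 + 2 = 9.

9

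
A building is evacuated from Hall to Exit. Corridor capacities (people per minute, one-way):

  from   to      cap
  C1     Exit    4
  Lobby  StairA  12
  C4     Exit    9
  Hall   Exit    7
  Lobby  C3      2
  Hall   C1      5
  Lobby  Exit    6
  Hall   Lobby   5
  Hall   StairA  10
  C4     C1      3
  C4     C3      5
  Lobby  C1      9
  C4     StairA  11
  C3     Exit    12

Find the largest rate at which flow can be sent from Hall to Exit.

16

Augment Hall→Exit: bottleneck 7, flow now 7.
Augment Hall→Lobby→Exit: bottleneck 5, flow now 12.
Augment Hall→C1→Exit: bottleneck 4, flow now 16.
No augmenting path remains; maximum flow = 16.
In the residual graph, reachable from Hall: {Hall, C1, StairA}.
Min-cut edges: Hall→Lobby (5), Hall→Exit (7), C1→Exit (4); capacity 5 + 7 + 4 = 16.
This cut is saturated, so no flow can exceed 16.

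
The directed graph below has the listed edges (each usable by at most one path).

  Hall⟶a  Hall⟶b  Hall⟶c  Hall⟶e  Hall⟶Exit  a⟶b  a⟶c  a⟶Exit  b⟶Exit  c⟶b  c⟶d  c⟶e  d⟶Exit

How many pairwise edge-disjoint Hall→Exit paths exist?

4

Assign every edge capacity 1; by Menger, the answer equals the max flow.
Path Hall→Exit (+1); total 1.
Path Hall→a→Exit (+1); total 2.
Path Hall→b→Exit (+1); total 3.
Path Hall→c→d→Exit (+1); total 4.
No residual Hall→Exit path; max flow = 4.
Certifying cut of size 4: {Hall→Exit, Hall→a, Hall→b, Hall→c}.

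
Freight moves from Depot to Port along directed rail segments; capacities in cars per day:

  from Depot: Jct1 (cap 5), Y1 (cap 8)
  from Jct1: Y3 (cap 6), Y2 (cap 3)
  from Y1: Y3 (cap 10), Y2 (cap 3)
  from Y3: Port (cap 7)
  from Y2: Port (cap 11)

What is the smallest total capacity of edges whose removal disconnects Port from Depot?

13

Augment Depot→Jct1→Y3→Port: bottleneck 5, flow now 5.
Augment Depot→Y1→Y3→Port: bottleneck 2, flow now 7.
Augment Depot→Y1→Y2→Port: bottleneck 3, flow now 10.
Augment Depot→Y1→Y3→Jct1→Y2→Port: bottleneck 3, flow now 13. (uses reverse residual edge)
No augmenting path remains; maximum flow = 13.
By max-flow min-cut, the minimum cut capacity equals the max flow.
In the residual graph, reachable from Depot: {Depot}.
Min-cut edges: Depot→Jct1 (5), Depot→Y1 (8); capacity 5 + 8 = 13.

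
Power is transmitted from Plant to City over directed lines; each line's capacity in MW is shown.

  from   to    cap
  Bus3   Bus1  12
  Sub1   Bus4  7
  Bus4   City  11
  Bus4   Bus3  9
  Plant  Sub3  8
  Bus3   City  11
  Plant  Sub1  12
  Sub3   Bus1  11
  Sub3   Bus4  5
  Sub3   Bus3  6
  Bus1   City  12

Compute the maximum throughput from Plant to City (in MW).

Augment Plant→Sub1→Bus4→City: bottleneck 7, flow now 7.
Augment Plant→Sub3→Bus3→City: bottleneck 6, flow now 13.
Augment Plant→Sub3→Bus1→City: bottleneck 2, flow now 15.
No augmenting path remains; maximum flow = 15.
In the residual graph, reachable from Plant: {Plant, Sub1}.
Min-cut edges: Plant→Sub3 (8), Sub1→Bus4 (7); capacity 8 + 7 = 15.
This cut is saturated, so no flow can exceed 15.

15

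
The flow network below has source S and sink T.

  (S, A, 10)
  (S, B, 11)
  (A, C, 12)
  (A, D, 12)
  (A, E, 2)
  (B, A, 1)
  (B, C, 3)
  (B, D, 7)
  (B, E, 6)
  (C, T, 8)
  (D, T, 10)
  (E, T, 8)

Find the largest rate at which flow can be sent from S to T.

21

Augment S→A→C→T: bottleneck 8, flow now 8.
Augment S→A→D→T: bottleneck 2, flow now 10.
Augment S→B→D→T: bottleneck 7, flow now 17.
Augment S→B→E→T: bottleneck 4, flow now 21.
No augmenting path remains; maximum flow = 21.
In the residual graph, reachable from S: {S}.
Min-cut edges: S→A (10), S→B (11); capacity 10 + 11 = 21.
This cut is saturated, so no flow can exceed 21.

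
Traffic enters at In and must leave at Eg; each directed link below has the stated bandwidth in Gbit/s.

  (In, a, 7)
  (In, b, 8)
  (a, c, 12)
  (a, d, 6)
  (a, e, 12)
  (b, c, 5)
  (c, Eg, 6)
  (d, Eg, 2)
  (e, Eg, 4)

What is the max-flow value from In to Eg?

Augment In→a→c→Eg: bottleneck 6, flow now 6.
Augment In→a→d→Eg: bottleneck 1, flow now 7.
Augment In→b→c→a→d→Eg: bottleneck 1, flow now 8. (uses reverse residual edge)
Augment In→b→c→a→e→Eg: bottleneck 4, flow now 12. (uses reverse residual edge)
No augmenting path remains; maximum flow = 12.
In the residual graph, reachable from In: {In, b}.
Min-cut edges: In→a (7), b→c (5); capacity 7 + 5 = 12.
This cut is saturated, so no flow can exceed 12.

12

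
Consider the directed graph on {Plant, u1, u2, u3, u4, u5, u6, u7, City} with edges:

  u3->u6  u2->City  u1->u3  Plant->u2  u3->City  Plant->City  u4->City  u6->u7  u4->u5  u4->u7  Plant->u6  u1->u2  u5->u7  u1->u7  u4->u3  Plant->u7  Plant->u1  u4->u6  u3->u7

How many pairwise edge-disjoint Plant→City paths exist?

3

Assign every edge capacity 1; by Menger, the answer equals the max flow.
Path Plant→City (+1); total 1.
Path Plant→u2→City (+1); total 2.
Path Plant→u1→u3→City (+1); total 3.
No residual Plant→City path; max flow = 3.
Certifying cut of size 3: {Plant→City, Plant→u1, Plant→u2}.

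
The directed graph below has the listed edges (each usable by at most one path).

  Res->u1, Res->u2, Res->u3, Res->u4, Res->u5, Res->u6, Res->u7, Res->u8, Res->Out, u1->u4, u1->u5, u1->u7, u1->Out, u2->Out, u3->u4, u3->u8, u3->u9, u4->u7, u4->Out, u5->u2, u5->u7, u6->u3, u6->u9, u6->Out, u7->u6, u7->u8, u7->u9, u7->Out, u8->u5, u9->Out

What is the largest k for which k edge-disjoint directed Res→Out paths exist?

Assign every edge capacity 1; by Menger, the answer equals the max flow.
Path Res→Out (+1); total 1.
Path Res→u1→Out (+1); total 2.
Path Res→u2→Out (+1); total 3.
Path Res→u4→Out (+1); total 4.
Path Res→u6→Out (+1); total 5.
Path Res→u7→Out (+1); total 6.
Path Res→u3→u9→Out (+1); total 7.
No residual Res→Out path; max flow = 7.
Certifying cut of size 7: {Res→Out, Res→u1, u2→Out, u4→Out, u6→Out, u7→Out, u9→Out}.

7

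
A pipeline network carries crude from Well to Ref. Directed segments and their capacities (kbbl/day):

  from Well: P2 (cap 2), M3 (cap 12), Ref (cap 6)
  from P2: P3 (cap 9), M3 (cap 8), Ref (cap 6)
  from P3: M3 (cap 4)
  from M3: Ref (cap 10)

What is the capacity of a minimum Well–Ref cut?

Augment Well→Ref: bottleneck 6, flow now 6.
Augment Well→P2→Ref: bottleneck 2, flow now 8.
Augment Well→M3→Ref: bottleneck 10, flow now 18.
No augmenting path remains; maximum flow = 18.
By max-flow min-cut, the minimum cut capacity equals the max flow.
In the residual graph, reachable from Well: {Well, M3}.
Min-cut edges: Well→P2 (2), Well→Ref (6), M3→Ref (10); capacity 2 + 6 + 10 = 18.

18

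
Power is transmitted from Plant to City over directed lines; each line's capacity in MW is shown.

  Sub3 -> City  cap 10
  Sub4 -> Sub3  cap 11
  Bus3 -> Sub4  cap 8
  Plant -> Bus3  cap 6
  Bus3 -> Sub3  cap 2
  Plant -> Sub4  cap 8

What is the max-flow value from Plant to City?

Augment Plant→Bus3→Sub3→City: bottleneck 2, flow now 2.
Augment Plant→Sub4→Sub3→City: bottleneck 8, flow now 10.
No augmenting path remains; maximum flow = 10.
In the residual graph, reachable from Plant: {Plant, Bus3, Sub4, Sub3}.
Min-cut edges: Sub3→City (10); capacity 10 = 10.
This cut is saturated, so no flow can exceed 10.

10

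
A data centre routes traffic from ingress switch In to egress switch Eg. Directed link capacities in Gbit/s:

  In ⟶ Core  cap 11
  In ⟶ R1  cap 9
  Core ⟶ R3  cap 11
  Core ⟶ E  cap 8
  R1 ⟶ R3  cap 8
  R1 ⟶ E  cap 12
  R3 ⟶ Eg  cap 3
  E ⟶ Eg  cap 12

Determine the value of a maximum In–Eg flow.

Augment In→Core→R3→Eg: bottleneck 3, flow now 3.
Augment In→Core→E→Eg: bottleneck 8, flow now 11.
Augment In→R1→E→Eg: bottleneck 4, flow now 15.
No augmenting path remains; maximum flow = 15.
In the residual graph, reachable from In: {In, Core, R1, R3, E}.
Min-cut edges: R3→Eg (3), E→Eg (12); capacity 3 + 12 = 15.
This cut is saturated, so no flow can exceed 15.

15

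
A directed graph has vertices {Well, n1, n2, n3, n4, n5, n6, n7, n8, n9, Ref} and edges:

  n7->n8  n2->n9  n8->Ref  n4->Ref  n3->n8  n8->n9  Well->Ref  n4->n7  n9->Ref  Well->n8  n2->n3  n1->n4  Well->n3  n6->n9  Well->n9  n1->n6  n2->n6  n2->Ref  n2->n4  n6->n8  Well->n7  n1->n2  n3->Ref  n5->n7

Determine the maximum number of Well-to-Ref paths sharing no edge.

4

Assign every edge capacity 1; by Menger, the answer equals the max flow.
Path Well→Ref (+1); total 1.
Path Well→n3→Ref (+1); total 2.
Path Well→n8→Ref (+1); total 3.
Path Well→n9→Ref (+1); total 4.
No residual Well→Ref path; max flow = 4.
Certifying cut of size 4: {Well→Ref, Well→n3, n8→Ref, n9→Ref}.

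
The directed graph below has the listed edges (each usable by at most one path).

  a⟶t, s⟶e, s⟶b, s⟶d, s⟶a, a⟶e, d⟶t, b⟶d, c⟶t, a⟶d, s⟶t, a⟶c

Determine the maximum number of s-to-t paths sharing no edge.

Assign every edge capacity 1; by Menger, the answer equals the max flow.
Path s→t (+1); total 1.
Path s→a→t (+1); total 2.
Path s→d→t (+1); total 3.
No residual s→t path; max flow = 3.
Certifying cut of size 3: {d→t, s→a, s→t}.

3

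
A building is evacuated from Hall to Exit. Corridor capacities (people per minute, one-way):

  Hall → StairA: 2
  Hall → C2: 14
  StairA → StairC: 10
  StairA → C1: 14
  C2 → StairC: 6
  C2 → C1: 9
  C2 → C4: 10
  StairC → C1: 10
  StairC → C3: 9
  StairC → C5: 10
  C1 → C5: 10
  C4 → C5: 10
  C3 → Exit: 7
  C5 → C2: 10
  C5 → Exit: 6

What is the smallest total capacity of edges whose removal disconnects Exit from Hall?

13

Augment Hall→StairA→StairC→C3→Exit: bottleneck 2, flow now 2.
Augment Hall→C2→StairC→C3→Exit: bottleneck 5, flow now 7.
Augment Hall→C2→StairC→C5→Exit: bottleneck 1, flow now 8.
Augment Hall→C2→C1→C5→Exit: bottleneck 5, flow now 13.
No augmenting path remains; maximum flow = 13.
By max-flow min-cut, the minimum cut capacity equals the max flow.
In the residual graph, reachable from Hall: {Hall, StairA, C2, StairC, C1, C4, C3, C5}.
Min-cut edges: C3→Exit (7), C5→Exit (6); capacity 7 + 6 = 13.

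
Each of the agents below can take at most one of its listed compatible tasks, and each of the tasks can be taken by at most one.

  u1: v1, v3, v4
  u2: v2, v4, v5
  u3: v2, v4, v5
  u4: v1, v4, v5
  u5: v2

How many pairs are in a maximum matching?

5

Unit-capacity flow: source→left, listed edges, right→sink; max matching = max flow.
Augmenting path u1→v1 (+1); matched 1.
Augmenting path u2→v2 (+1); matched 2.
Augmenting path u3→v4 (+1); matched 3.
Augmenting path u4→v5 (+1); matched 4.
Augmenting path u5→v2→u2→v5→u4→v1→u1→v3 (+1); matched 5.
No augmenting path remains; maximum matching = 5.
König certificate: {u1, u2, u3, u4, u5} is a vertex cover of size 5 (every listed pair touches it), so no matching can be larger.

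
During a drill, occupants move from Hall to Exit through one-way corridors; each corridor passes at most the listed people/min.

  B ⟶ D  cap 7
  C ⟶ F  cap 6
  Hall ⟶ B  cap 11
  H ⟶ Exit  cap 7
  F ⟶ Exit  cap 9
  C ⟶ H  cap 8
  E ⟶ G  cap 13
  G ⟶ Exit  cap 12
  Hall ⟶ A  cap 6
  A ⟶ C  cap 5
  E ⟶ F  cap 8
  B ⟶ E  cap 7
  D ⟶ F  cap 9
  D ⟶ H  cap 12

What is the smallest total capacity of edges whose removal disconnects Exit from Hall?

16

Augment Hall→A→C→F→Exit: bottleneck 5, flow now 5.
Augment Hall→B→D→F→Exit: bottleneck 4, flow now 9.
Augment Hall→B→D→H→Exit: bottleneck 3, flow now 12.
Augment Hall→B→E→G→Exit: bottleneck 4, flow now 16.
No augmenting path remains; maximum flow = 16.
By max-flow min-cut, the minimum cut capacity equals the max flow.
In the residual graph, reachable from Hall: {Hall, A}.
Min-cut edges: Hall→B (11), A→C (5); capacity 11 + 5 = 16.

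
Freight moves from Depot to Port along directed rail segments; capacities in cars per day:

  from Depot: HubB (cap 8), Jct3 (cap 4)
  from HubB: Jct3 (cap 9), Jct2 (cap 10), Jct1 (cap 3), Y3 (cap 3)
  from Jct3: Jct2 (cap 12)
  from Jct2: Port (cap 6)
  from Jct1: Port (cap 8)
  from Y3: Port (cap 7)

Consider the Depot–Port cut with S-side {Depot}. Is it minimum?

Given cut capacity: 8 + 4 = 12.
Augment Depot→HubB→Jct2→Port: bottleneck 6, flow now 6.
Augment Depot→HubB→Jct1→Port: bottleneck 2, flow now 8.
Augment Depot→Jct3→Jct2→HubB→Jct1→Port: bottleneck 1, flow now 9. (uses reverse residual edge)
Augment Depot→Jct3→Jct2→HubB→Y3→Port: bottleneck 3, flow now 12. (uses reverse residual edge)
No augmenting path remains; maximum flow = 12.
Cut capacity 12 equals the max flow, so it is a minimum cut.

Yes — it is a minimum cut (capacity 12).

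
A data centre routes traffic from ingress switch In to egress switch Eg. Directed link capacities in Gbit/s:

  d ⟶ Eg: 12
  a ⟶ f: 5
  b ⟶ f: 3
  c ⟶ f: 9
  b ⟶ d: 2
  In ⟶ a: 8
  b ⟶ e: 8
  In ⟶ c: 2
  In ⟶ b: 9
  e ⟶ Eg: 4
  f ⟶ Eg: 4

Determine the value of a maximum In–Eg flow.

Augment In→a→f→Eg: bottleneck 4, flow now 4.
Augment In→b→d→Eg: bottleneck 2, flow now 6.
Augment In→b→e→Eg: bottleneck 4, flow now 10.
No augmenting path remains; maximum flow = 10.
In the residual graph, reachable from In: {In, a, b, c, e, f}.
Min-cut edges: b→d (2), e→Eg (4), f→Eg (4); capacity 2 + 4 + 4 = 10.
This cut is saturated, so no flow can exceed 10.

10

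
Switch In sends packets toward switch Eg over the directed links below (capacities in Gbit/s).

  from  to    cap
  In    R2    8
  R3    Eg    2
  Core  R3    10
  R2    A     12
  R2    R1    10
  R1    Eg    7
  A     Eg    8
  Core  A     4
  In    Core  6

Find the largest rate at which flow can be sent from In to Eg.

14

Augment In→R2→A→Eg: bottleneck 8, flow now 8.
Augment In→Core→R3→Eg: bottleneck 2, flow now 10.
Augment In→Core→A→R2→R1→Eg: bottleneck 4, flow now 14. (uses reverse residual edge)
No augmenting path remains; maximum flow = 14.
In the residual graph, reachable from In: {In}.
Min-cut edges: In→R2 (8), In→Core (6); capacity 8 + 6 = 14.
This cut is saturated, so no flow can exceed 14.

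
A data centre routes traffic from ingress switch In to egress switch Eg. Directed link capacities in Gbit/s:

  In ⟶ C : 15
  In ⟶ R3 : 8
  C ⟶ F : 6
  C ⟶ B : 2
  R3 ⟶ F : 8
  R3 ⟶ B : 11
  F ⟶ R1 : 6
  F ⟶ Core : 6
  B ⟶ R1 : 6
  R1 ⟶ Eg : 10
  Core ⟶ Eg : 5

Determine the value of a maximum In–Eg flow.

Augment In→C→F→R1→Eg: bottleneck 6, flow now 6.
Augment In→C→B→R1→Eg: bottleneck 2, flow now 8.
Augment In→R3→F→Core→Eg: bottleneck 5, flow now 13.
Augment In→R3→B→R1→Eg: bottleneck 2, flow now 15.
No augmenting path remains; maximum flow = 15.
In the residual graph, reachable from In: {In, C, R3, F, B, R1, Core}.
Min-cut edges: R1→Eg (10), Core→Eg (5); capacity 10 + 5 = 15.
This cut is saturated, so no flow can exceed 15.

15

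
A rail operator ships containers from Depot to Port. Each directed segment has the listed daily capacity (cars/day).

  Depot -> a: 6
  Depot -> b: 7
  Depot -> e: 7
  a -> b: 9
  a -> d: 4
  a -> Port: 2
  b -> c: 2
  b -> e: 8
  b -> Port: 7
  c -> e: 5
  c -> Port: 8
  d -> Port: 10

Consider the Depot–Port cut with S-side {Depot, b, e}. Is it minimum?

No — its capacity is 15, but the minimum cut has capacity 13.

Given cut capacity: 6 + 2 + 7 = 15.
Augment Depot→a→Port: bottleneck 2, flow now 2.
Augment Depot→b→Port: bottleneck 7, flow now 9.
Augment Depot→a→d→Port: bottleneck 4, flow now 13.
No augmenting path remains; maximum flow = 13.
In the residual graph, reachable from Depot: {Depot, e}.
Min-cut edges: Depot→a (6), Depot→b (7); capacity 6 + 7 = 13.
Cut capacity 15 exceeds the max flow 13, so it is not minimum.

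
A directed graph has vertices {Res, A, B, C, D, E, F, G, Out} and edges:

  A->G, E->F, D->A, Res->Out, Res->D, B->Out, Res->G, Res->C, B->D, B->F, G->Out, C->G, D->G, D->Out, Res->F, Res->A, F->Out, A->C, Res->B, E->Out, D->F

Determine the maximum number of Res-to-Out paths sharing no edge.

Assign every edge capacity 1; by Menger, the answer equals the max flow.
Path Res→Out (+1); total 1.
Path Res→B→Out (+1); total 2.
Path Res→D→Out (+1); total 3.
Path Res→F→Out (+1); total 4.
Path Res→G→Out (+1); total 5.
No residual Res→Out path; max flow = 5.
Certifying cut of size 5: {G→Out, Res→B, Res→D, Res→F, Res→Out}.

5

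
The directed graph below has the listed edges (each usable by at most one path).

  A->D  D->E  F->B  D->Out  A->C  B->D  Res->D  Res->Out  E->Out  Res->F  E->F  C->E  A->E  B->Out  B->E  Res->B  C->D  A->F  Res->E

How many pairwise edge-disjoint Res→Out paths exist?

4

Assign every edge capacity 1; by Menger, the answer equals the max flow.
Path Res→Out (+1); total 1.
Path Res→B→Out (+1); total 2.
Path Res→D→Out (+1); total 3.
Path Res→E→Out (+1); total 4.
No residual Res→Out path; max flow = 4.
Certifying cut of size 4: {B→Out, D→Out, E→Out, Res→Out}.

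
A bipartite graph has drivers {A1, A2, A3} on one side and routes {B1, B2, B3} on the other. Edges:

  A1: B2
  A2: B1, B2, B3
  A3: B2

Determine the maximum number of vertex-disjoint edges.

Unit-capacity flow: source→left, listed edges, right→sink; max matching = max flow.
Augmenting path A1→B2 (+1); matched 1.
Augmenting path A2→B1 (+1); matched 2.
No augmenting path remains; maximum matching = 2.
König certificate: {A2, B2} is a vertex cover of size 2 (every listed pair touches it), so no matching can be larger.

2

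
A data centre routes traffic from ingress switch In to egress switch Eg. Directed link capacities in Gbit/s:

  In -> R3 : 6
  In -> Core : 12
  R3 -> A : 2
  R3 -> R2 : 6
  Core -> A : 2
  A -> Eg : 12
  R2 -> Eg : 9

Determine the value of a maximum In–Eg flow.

Augment In→R3→A→Eg: bottleneck 2, flow now 2.
Augment In→R3→R2→Eg: bottleneck 4, flow now 6.
Augment In→Core→A→Eg: bottleneck 2, flow now 8.
No augmenting path remains; maximum flow = 8.
In the residual graph, reachable from In: {In, Core}.
Min-cut edges: In→R3 (6), Core→A (2); capacity 6 + 2 = 8.
This cut is saturated, so no flow can exceed 8.

8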